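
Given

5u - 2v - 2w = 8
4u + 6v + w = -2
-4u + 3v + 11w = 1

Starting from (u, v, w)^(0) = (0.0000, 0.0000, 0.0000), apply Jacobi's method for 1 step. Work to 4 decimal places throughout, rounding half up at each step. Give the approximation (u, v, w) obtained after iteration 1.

(1.6000, -0.3333, 0.0909)

Iteration 1:
  u = (8 - (-2)·0.0000 - (-2)·0.0000) / (5) = 1.6000
  v = (-2 - (4)·0.0000 - (1)·0.0000) / (6) = -0.3333
  w = (1 - (-4)·0.0000 - (3)·0.0000) / (11) = 0.0909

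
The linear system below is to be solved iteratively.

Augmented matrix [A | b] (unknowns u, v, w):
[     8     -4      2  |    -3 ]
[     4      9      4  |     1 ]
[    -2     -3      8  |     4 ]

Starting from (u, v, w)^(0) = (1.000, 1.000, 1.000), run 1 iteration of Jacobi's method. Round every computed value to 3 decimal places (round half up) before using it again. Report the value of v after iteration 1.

-0.778

Iteration 1:
  u = (-3 - (-4)·1.000 - (2)·1.000) / (8) = -0.125
  v = (1 - (4)·1.000 - (4)·1.000) / (9) = -0.778
  w = (4 - (-2)·1.000 - (-3)·1.000) / (8) = 1.125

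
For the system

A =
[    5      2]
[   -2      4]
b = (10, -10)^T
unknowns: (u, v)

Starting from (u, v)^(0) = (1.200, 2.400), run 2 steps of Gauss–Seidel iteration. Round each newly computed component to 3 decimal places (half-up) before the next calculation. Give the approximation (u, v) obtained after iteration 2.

(2.792, -1.104)

Iteration 1:
  u = (10 - (2)·2.400) / (5) = 1.040
  v = (-10 - (-2)·1.040) / (4) = -1.980
Iteration 2:
  u = (10 - (2)·-1.980) / (5) = 2.792
  v = (-10 - (-2)·2.792) / (4) = -1.104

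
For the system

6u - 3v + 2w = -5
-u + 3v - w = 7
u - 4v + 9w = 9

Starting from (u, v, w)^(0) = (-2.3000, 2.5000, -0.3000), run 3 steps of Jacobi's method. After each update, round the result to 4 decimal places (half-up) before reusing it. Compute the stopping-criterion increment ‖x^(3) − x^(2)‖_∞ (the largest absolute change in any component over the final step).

Iteration 1:
  u = (-5 - (-3)·2.5000 - (2)·-0.3000) / (6) = 0.5167
  v = (7 - (-1)·-2.3000 - (-1)·-0.3000) / (3) = 1.4667
  w = (9 - (1)·-2.3000 - (-4)·2.5000) / (9) = 2.3667
Iteration 2:
  u = (-5 - (-3)·1.4667 - (2)·2.3667) / (6) = -0.8889
  v = (7 - (-1)·0.5167 - (-1)·2.3667) / (3) = 3.2945
  w = (9 - (1)·0.5167 - (-4)·1.4667) / (9) = 1.5945
Iteration 3:
  u = (-5 - (-3)·3.2945 - (2)·1.5945) / (6) = 0.2824
  v = (7 - (-1)·-0.8889 - (-1)·1.5945) / (3) = 2.5685
  w = (9 - (1)·-0.8889 - (-4)·3.2945) / (9) = 2.5630
Change: (1.1713, -0.7260, 0.9685) → max |·| = 1.1713

1.1713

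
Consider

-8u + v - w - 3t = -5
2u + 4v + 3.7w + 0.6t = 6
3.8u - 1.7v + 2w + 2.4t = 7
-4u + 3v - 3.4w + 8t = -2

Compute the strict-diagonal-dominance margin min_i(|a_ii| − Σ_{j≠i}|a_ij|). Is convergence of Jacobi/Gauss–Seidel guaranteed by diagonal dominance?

row 1: |-8| − (1+1+3) = 3
row 2: |4| − (2+3.7+0.6) = -2.3
row 3: |2| − (3.8+1.7+2.4) = -5.9
row 4: |8| − (4+3+3.4) = -2.4
minimum over rows = -5.9 → not strictly diagonally dominant

-5.9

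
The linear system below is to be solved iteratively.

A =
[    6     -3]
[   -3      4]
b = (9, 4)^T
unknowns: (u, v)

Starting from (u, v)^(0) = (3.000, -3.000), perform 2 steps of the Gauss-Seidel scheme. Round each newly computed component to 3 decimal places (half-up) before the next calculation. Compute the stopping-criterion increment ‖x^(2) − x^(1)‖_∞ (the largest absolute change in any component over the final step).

Iteration 1:
  u = (9 - (-3)·-3.000) / (6) = 0.000
  v = (4 - (-3)·0.000) / (4) = 1.000
Iteration 2:
  u = (9 - (-3)·1.000) / (6) = 2.000
  v = (4 - (-3)·2.000) / (4) = 2.500
Change: (2.000, 1.500) → max |·| = 2.000

2.000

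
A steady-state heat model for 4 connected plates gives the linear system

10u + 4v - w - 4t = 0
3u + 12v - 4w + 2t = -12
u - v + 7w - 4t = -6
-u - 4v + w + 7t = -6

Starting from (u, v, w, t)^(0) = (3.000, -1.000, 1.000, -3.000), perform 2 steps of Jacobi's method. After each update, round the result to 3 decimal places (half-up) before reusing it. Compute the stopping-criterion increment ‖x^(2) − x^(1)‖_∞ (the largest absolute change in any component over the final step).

Iteration 1:
  u = (0 - (4)·-1.000 - (-1)·1.000 - (-4)·-3.000) / (10) = -0.700
  v = (-12 - (3)·3.000 - (-4)·1.000 - (2)·-3.000) / (12) = -0.917
  w = (-6 - (1)·3.000 - (-1)·-1.000 - (-4)·-3.000) / (7) = -3.143
  t = (-6 - (-1)·3.000 - (-4)·-1.000 - (1)·1.000) / (7) = -1.143
Iteration 2:
  u = (0 - (4)·-0.917 - (-1)·-3.143 - (-4)·-1.143) / (10) = -0.405
  v = (-12 - (3)·-0.700 - (-4)·-3.143 - (2)·-1.143) / (12) = -1.682
  w = (-6 - (1)·-0.700 - (-1)·-0.917 - (-4)·-1.143) / (7) = -1.541
  t = (-6 - (-1)·-0.700 - (-4)·-0.917 - (1)·-3.143) / (7) = -1.032
Change: (0.295, -0.765, 1.602, 0.111) → max |·| = 1.602

1.602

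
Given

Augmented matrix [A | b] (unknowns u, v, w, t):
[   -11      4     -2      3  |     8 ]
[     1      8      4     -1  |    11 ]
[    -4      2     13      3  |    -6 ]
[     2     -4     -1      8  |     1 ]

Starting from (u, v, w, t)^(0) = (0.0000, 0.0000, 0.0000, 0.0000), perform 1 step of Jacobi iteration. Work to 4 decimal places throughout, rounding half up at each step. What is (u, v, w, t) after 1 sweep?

Iteration 1:
  u = (8 - (4)·0.0000 - (-2)·0.0000 - (3)·0.0000) / (-11) = -0.7273
  v = (11 - (1)·0.0000 - (4)·0.0000 - (-1)·0.0000) / (8) = 1.3750
  w = (-6 - (-4)·0.0000 - (2)·0.0000 - (3)·0.0000) / (13) = -0.4615
  t = (1 - (2)·0.0000 - (-4)·0.0000 - (-1)·0.0000) / (8) = 0.1250

(-0.7273, 1.3750, -0.4615, 0.1250)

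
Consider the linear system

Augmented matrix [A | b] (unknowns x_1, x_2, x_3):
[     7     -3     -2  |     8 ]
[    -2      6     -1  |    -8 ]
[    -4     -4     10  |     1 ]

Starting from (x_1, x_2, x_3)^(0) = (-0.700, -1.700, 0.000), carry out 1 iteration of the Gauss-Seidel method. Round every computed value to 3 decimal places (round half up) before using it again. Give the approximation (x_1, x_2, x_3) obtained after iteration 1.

(0.414, -1.195, -0.212)

Iteration 1:
  x_1 = (8 - (-3)·-1.700 - (-2)·0.000) / (7) = 0.414
  x_2 = (-8 - (-2)·0.414 - (-1)·0.000) / (6) = -1.195
  x_3 = (1 - (-4)·0.414 - (-4)·-1.195) / (10) = -0.212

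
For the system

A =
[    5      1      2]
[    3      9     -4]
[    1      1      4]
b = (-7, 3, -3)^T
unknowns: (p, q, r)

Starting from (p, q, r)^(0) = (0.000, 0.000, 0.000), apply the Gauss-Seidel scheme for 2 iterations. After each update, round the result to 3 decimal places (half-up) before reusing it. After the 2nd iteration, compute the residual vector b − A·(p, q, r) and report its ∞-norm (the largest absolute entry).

Iteration 1:
  p = (-7 - (1)·0.000 - (2)·0.000) / (5) = -1.400
  q = (3 - (3)·-1.400 - (-4)·0.000) / (9) = 0.800
  r = (-3 - (1)·-1.400 - (1)·0.800) / (4) = -0.600
Iteration 2:
  p = (-7 - (1)·0.800 - (2)·-0.600) / (5) = -1.320
  q = (3 - (3)·-1.320 - (-4)·-0.600) / (9) = 0.507
  r = (-3 - (1)·-1.320 - (1)·0.507) / (4) = -0.547
Residual b − A·x = (0.187, 0.209, 0.001); ∞-norm = 0.209

0.209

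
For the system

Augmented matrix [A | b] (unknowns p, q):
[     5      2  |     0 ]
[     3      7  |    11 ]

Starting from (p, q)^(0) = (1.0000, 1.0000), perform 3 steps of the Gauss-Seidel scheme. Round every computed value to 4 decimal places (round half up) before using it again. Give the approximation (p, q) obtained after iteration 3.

Iteration 1:
  p = (0 - (2)·1.0000) / (5) = -0.4000
  q = (11 - (3)·-0.4000) / (7) = 1.7429
Iteration 2:
  p = (0 - (2)·1.7429) / (5) = -0.6972
  q = (11 - (3)·-0.6972) / (7) = 1.8702
Iteration 3:
  p = (0 - (2)·1.8702) / (5) = -0.7481
  q = (11 - (3)·-0.7481) / (7) = 1.8920

(-0.7481, 1.8920)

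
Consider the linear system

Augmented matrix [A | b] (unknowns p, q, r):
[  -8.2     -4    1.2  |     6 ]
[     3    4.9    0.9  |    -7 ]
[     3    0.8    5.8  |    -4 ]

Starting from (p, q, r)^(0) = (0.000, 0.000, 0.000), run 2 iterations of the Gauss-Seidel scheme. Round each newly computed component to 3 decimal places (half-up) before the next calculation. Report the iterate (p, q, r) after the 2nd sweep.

Iteration 1:
  p = (6 - (-4)·0.000 - (1.2)·0.000) / (-8.2) = -0.732
  q = (-7 - (3)·-0.732 - (0.9)·0.000) / (4.9) = -0.980
  r = (-4 - (3)·-0.732 - (0.8)·-0.980) / (5.8) = -0.176
Iteration 2:
  p = (6 - (-4)·-0.980 - (1.2)·-0.176) / (-8.2) = -0.279
  q = (-7 - (3)·-0.279 - (0.9)·-0.176) / (4.9) = -1.225
  r = (-4 - (3)·-0.279 - (0.8)·-1.225) / (5.8) = -0.376

(-0.279, -1.225, -0.376)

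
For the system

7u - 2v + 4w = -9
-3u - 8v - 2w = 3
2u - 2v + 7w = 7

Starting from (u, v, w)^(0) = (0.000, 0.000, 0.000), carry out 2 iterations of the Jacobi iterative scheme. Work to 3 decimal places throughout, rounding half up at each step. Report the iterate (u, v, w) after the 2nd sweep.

(-1.964, -0.143, 1.260)

Iteration 1:
  u = (-9 - (-2)·0.000 - (4)·0.000) / (7) = -1.286
  v = (3 - (-3)·0.000 - (-2)·0.000) / (-8) = -0.375
  w = (7 - (2)·0.000 - (-2)·0.000) / (7) = 1.000
Iteration 2:
  u = (-9 - (-2)·-0.375 - (4)·1.000) / (7) = -1.964
  v = (3 - (-3)·-1.286 - (-2)·1.000) / (-8) = -0.143
  w = (7 - (2)·-1.286 - (-2)·-0.375) / (7) = 1.260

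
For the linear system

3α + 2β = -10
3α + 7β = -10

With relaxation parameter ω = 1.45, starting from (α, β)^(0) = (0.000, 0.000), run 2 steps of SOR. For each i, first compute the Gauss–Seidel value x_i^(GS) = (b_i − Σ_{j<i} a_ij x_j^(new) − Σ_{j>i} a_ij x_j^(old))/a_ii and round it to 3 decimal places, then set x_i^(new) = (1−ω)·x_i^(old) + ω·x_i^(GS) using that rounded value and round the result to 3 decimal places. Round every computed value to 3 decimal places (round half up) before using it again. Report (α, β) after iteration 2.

(-3.560, -0.279)

Iteration 1:
  α: GS value = (-10 - (2)·0.000) / (3) = -3.333;  α ← (1−ω)·0.000 + ω·-3.333 = -4.833
  β: GS value = (-10 - (3)·-4.833) / (7) = 0.643;  β ← (1−ω)·0.000 + ω·0.643 = 0.932
Iteration 2:
  α: GS value = (-10 - (2)·0.932) / (3) = -3.955;  α ← (1−ω)·-4.833 + ω·-3.955 = -3.560
  β: GS value = (-10 - (3)·-3.560) / (7) = 0.097;  β ← (1−ω)·0.932 + ω·0.097 = -0.279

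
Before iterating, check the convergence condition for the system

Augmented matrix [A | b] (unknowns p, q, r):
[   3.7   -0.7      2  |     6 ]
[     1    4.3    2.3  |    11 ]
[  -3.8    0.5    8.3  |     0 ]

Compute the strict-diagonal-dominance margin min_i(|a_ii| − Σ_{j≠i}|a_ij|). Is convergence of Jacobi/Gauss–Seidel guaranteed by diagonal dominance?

1

row 1: |3.7| − (0.7+2) = 1
row 2: |4.3| − (1+2.3) = 1
row 3: |8.3| − (3.8+0.5) = 4
minimum over rows = 1 → strictly diagonally dominant (convergence guaranteed)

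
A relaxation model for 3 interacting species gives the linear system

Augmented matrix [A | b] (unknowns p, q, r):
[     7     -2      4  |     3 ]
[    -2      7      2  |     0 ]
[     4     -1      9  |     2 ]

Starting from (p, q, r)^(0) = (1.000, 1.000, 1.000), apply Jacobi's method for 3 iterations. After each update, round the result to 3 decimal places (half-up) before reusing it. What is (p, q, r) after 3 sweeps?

(0.359, 0.095, 0.012)

Iteration 1:
  p = (3 - (-2)·1.000 - (4)·1.000) / (7) = 0.143
  q = (0 - (-2)·1.000 - (2)·1.000) / (7) = 0.000
  r = (2 - (4)·1.000 - (-1)·1.000) / (9) = -0.111
Iteration 2:
  p = (3 - (-2)·0.000 - (4)·-0.111) / (7) = 0.492
  q = (0 - (-2)·0.143 - (2)·-0.111) / (7) = 0.073
  r = (2 - (4)·0.143 - (-1)·0.000) / (9) = 0.159
Iteration 3:
  p = (3 - (-2)·0.073 - (4)·0.159) / (7) = 0.359
  q = (0 - (-2)·0.492 - (2)·0.159) / (7) = 0.095
  r = (2 - (4)·0.492 - (-1)·0.073) / (9) = 0.012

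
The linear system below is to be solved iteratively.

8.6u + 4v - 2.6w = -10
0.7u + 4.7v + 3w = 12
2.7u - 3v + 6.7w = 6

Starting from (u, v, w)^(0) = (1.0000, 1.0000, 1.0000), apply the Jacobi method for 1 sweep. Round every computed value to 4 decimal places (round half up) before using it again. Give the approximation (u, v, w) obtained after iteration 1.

Iteration 1:
  u = (-10 - (4)·1.0000 - (-2.6)·1.0000) / (8.6) = -1.3256
  v = (12 - (0.7)·1.0000 - (3)·1.0000) / (4.7) = 1.7660
  w = (6 - (2.7)·1.0000 - (-3)·1.0000) / (6.7) = 0.9403

(-1.3256, 1.7660, 0.9403)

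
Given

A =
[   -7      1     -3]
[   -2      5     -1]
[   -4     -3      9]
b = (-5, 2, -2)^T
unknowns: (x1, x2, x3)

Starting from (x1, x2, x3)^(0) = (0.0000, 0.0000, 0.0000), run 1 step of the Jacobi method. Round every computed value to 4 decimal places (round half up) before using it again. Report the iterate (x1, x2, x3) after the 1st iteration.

Iteration 1:
  x1 = (-5 - (1)·0.0000 - (-3)·0.0000) / (-7) = 0.7143
  x2 = (2 - (-2)·0.0000 - (-1)·0.0000) / (5) = 0.4000
  x3 = (-2 - (-4)·0.0000 - (-3)·0.0000) / (9) = -0.2222

(0.7143, 0.4000, -0.2222)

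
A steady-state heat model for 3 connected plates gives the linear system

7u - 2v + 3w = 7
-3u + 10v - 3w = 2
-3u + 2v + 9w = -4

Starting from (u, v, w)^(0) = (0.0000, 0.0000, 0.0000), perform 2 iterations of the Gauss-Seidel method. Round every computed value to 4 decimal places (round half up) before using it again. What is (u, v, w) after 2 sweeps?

(1.2381, 0.5048, -0.1439)

Iteration 1:
  u = (7 - (-2)·0.0000 - (3)·0.0000) / (7) = 1.0000
  v = (2 - (-3)·1.0000 - (-3)·0.0000) / (10) = 0.5000
  w = (-4 - (-3)·1.0000 - (2)·0.5000) / (9) = -0.2222
Iteration 2:
  u = (7 - (-2)·0.5000 - (3)·-0.2222) / (7) = 1.2381
  v = (2 - (-3)·1.2381 - (-3)·-0.2222) / (10) = 0.5048
  w = (-4 - (-3)·1.2381 - (2)·0.5048) / (9) = -0.1439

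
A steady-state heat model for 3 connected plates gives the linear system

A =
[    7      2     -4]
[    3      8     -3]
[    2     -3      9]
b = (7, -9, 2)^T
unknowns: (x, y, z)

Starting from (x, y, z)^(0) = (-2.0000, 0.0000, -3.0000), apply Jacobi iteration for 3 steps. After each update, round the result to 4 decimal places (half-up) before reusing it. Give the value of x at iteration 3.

1.1055

Iteration 1:
  x = (7 - (2)·0.0000 - (-4)·-3.0000) / (7) = -0.7143
  y = (-9 - (3)·-2.0000 - (-3)·-3.0000) / (8) = -1.5000
  z = (2 - (2)·-2.0000 - (-3)·0.0000) / (9) = 0.6667
Iteration 2:
  x = (7 - (2)·-1.5000 - (-4)·0.6667) / (7) = 1.8095
  y = (-9 - (3)·-0.7143 - (-3)·0.6667) / (8) = -0.6071
  z = (2 - (2)·-0.7143 - (-3)·-1.5000) / (9) = -0.1190
Iteration 3:
  x = (7 - (2)·-0.6071 - (-4)·-0.1190) / (7) = 1.1055
  y = (-9 - (3)·1.8095 - (-3)·-0.1190) / (8) = -1.8482
  z = (2 - (2)·1.8095 - (-3)·-0.6071) / (9) = -0.3823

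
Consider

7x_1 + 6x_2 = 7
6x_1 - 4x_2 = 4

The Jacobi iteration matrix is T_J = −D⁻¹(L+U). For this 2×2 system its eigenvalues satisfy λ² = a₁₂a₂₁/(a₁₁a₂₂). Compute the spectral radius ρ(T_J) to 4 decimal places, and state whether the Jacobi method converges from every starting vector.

a₁₂a₂₁/(a₁₁a₂₂) = (6)·(6) / ((7)·(-4)) = -1.285714
ρ = √|-1.285714| = √1.285714 = 1.1339
ρ > 1, so Jacobi diverges

1.1339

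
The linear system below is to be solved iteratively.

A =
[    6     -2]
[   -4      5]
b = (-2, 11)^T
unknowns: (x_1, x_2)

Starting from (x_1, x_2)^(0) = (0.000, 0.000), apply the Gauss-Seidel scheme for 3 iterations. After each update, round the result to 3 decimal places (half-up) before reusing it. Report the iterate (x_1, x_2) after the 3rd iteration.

Iteration 1:
  x_1 = (-2 - (-2)·0.000) / (6) = -0.333
  x_2 = (11 - (-4)·-0.333) / (5) = 1.934
Iteration 2:
  x_1 = (-2 - (-2)·1.934) / (6) = 0.311
  x_2 = (11 - (-4)·0.311) / (5) = 2.449
Iteration 3:
  x_1 = (-2 - (-2)·2.449) / (6) = 0.483
  x_2 = (11 - (-4)·0.483) / (5) = 2.586

(0.483, 2.586)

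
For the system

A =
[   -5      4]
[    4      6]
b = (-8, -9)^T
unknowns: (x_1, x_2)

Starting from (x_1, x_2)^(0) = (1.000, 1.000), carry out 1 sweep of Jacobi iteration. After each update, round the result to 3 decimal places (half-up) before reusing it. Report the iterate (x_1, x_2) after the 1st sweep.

(2.400, -2.167)

Iteration 1:
  x_1 = (-8 - (4)·1.000) / (-5) = 2.400
  x_2 = (-9 - (4)·1.000) / (6) = -2.167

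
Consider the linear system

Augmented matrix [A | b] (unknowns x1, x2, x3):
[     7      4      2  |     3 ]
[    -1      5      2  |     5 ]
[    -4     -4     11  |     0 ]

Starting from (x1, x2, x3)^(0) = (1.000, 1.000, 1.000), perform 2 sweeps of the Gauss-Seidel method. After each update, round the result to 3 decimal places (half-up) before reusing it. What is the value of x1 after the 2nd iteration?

Iteration 1:
  x1 = (3 - (4)·1.000 - (2)·1.000) / (7) = -0.429
  x2 = (5 - (-1)·-0.429 - (2)·1.000) / (5) = 0.514
  x3 = (0 - (-4)·-0.429 - (-4)·0.514) / (11) = 0.031
Iteration 2:
  x1 = (3 - (4)·0.514 - (2)·0.031) / (7) = 0.126
  x2 = (5 - (-1)·0.126 - (2)·0.031) / (5) = 1.013
  x3 = (0 - (-4)·0.126 - (-4)·1.013) / (11) = 0.414

0.126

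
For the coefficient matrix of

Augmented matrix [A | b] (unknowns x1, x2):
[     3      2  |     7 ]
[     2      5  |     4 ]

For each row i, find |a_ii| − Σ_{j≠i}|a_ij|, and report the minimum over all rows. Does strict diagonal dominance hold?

row 1: |3| − (2) = 1
row 2: |5| − (2) = 3
minimum over rows = 1 → strictly diagonally dominant (convergence guaranteed)

1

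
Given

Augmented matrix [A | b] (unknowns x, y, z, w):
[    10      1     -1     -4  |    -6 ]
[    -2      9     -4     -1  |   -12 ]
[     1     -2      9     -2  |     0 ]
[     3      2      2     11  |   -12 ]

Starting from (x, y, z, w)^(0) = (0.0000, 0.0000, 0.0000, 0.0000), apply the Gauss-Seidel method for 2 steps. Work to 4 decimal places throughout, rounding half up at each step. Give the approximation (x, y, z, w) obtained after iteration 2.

(-0.7247, -1.6778, -0.4287, -0.5103)

Iteration 1:
  x = (-6 - (1)·0.0000 - (-1)·0.0000 - (-4)·0.0000) / (10) = -0.6000
  y = (-12 - (-2)·-0.6000 - (-4)·0.0000 - (-1)·0.0000) / (9) = -1.4667
  z = (0 - (1)·-0.6000 - (-2)·-1.4667 - (-2)·0.0000) / (9) = -0.2593
  w = (-12 - (3)·-0.6000 - (2)·-1.4667 - (2)·-0.2593) / (11) = -0.6135
Iteration 2:
  x = (-6 - (1)·-1.4667 - (-1)·-0.2593 - (-4)·-0.6135) / (10) = -0.7247
  y = (-12 - (-2)·-0.7247 - (-4)·-0.2593 - (-1)·-0.6135) / (9) = -1.6778
  z = (0 - (1)·-0.7247 - (-2)·-1.6778 - (-2)·-0.6135) / (9) = -0.4287
  w = (-12 - (3)·-0.7247 - (2)·-1.6778 - (2)·-0.4287) / (11) = -0.5103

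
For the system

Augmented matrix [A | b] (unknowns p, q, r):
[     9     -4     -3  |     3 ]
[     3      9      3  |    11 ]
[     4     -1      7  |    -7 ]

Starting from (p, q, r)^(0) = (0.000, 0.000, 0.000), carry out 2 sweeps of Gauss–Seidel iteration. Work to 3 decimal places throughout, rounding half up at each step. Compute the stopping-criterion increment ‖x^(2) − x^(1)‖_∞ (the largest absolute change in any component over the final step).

Iteration 1:
  p = (3 - (-4)·0.000 - (-3)·0.000) / (9) = 0.333
  q = (11 - (3)·0.333 - (3)·0.000) / (9) = 1.111
  r = (-7 - (4)·0.333 - (-1)·1.111) / (7) = -1.032
Iteration 2:
  p = (3 - (-4)·1.111 - (-3)·-1.032) / (9) = 0.483
  q = (11 - (3)·0.483 - (3)·-1.032) / (9) = 1.405
  r = (-7 - (4)·0.483 - (-1)·1.405) / (7) = -1.075
Change: (0.150, 0.294, -0.043) → max |·| = 0.294

0.294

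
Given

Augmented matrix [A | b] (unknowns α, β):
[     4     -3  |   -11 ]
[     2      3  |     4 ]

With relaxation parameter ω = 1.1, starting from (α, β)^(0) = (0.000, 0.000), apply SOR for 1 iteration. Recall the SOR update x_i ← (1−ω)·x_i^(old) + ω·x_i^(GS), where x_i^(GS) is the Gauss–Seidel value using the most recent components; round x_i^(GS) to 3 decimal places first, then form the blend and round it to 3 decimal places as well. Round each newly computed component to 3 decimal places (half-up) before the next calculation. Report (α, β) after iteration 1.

(-3.025, 3.685)

Iteration 1:
  α: GS value = (-11 - (-3)·0.000) / (4) = -2.750;  α ← (1−ω)·0.000 + ω·-2.750 = -3.025
  β: GS value = (4 - (2)·-3.025) / (3) = 3.350;  β ← (1−ω)·0.000 + ω·3.350 = 3.685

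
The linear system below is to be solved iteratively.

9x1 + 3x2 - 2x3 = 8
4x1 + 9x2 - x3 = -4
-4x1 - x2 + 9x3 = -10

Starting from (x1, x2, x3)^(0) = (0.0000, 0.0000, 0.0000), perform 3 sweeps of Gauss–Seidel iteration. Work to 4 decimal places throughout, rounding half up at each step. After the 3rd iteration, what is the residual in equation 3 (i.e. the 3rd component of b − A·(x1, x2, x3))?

0.0002

Iteration 1:
  x1 = (8 - (3)·0.0000 - (-2)·0.0000) / (9) = 0.8889
  x2 = (-4 - (4)·0.8889 - (-1)·0.0000) / (9) = -0.8395
  x3 = (-10 - (-4)·0.8889 - (-1)·-0.8395) / (9) = -0.8093
Iteration 2:
  x1 = (8 - (3)·-0.8395 - (-2)·-0.8093) / (9) = 0.9889
  x2 = (-4 - (4)·0.9889 - (-1)·-0.8093) / (9) = -0.9739
  x3 = (-10 - (-4)·0.9889 - (-1)·-0.9739) / (9) = -0.7798
Iteration 3:
  x1 = (8 - (3)·-0.9739 - (-2)·-0.7798) / (9) = 1.0402
  x2 = (-4 - (4)·1.0402 - (-1)·-0.7798) / (9) = -0.9934
  x3 = (-10 - (-4)·1.0402 - (-1)·-0.9934) / (9) = -0.7592
Residual b − A·x = (0.1000, 0.0206, 0.0002)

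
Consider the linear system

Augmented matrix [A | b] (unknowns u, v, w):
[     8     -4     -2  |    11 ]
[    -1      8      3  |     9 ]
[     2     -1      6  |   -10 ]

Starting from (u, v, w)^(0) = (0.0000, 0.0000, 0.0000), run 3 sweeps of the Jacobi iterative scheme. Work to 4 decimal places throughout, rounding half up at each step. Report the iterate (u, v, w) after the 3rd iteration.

Iteration 1:
  u = (11 - (-4)·0.0000 - (-2)·0.0000) / (8) = 1.3750
  v = (9 - (-1)·0.0000 - (3)·0.0000) / (8) = 1.1250
  w = (-10 - (2)·0.0000 - (-1)·0.0000) / (6) = -1.6667
Iteration 2:
  u = (11 - (-4)·1.1250 - (-2)·-1.6667) / (8) = 1.5208
  v = (9 - (-1)·1.3750 - (3)·-1.6667) / (8) = 1.9219
  w = (-10 - (2)·1.3750 - (-1)·1.1250) / (6) = -1.9375
Iteration 3:
  u = (11 - (-4)·1.9219 - (-2)·-1.9375) / (8) = 1.8516
  v = (9 - (-1)·1.5208 - (3)·-1.9375) / (8) = 2.0417
  w = (-10 - (2)·1.5208 - (-1)·1.9219) / (6) = -1.8533

(1.8516, 2.0417, -1.8533)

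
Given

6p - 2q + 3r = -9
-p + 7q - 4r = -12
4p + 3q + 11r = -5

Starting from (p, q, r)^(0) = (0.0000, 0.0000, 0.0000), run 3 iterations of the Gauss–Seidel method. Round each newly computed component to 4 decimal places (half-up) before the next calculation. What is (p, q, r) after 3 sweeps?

(-2.5225, -1.5582, 0.8877)

Iteration 1:
  p = (-9 - (-2)·0.0000 - (3)·0.0000) / (6) = -1.5000
  q = (-12 - (-1)·-1.5000 - (-4)·0.0000) / (7) = -1.9286
  r = (-5 - (4)·-1.5000 - (3)·-1.9286) / (11) = 0.6169
Iteration 2:
  p = (-9 - (-2)·-1.9286 - (3)·0.6169) / (6) = -2.4513
  q = (-12 - (-1)·-2.4513 - (-4)·0.6169) / (7) = -1.7120
  r = (-5 - (4)·-2.4513 - (3)·-1.7120) / (11) = 0.9037
Iteration 3:
  p = (-9 - (-2)·-1.7120 - (3)·0.9037) / (6) = -2.5225
  q = (-12 - (-1)·-2.5225 - (-4)·0.9037) / (7) = -1.5582
  r = (-5 - (4)·-2.5225 - (3)·-1.5582) / (11) = 0.8877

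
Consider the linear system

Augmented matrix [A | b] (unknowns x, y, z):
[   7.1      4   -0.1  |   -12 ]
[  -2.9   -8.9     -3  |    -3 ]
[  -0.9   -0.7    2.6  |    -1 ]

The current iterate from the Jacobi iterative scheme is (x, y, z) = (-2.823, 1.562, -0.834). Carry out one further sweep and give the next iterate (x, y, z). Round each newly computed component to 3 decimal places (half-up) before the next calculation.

(-2.582, 1.538, -0.941)

One sweep:
  x = (-12 - (4)·1.562 - (-0.1)·-0.834) / (7.1) = -2.582
  y = (-3 - (-2.9)·-2.823 - (-3)·-0.834) / (-8.9) = 1.538
  z = (-1 - (-0.9)·-2.823 - (-0.7)·1.562) / (2.6) = -0.941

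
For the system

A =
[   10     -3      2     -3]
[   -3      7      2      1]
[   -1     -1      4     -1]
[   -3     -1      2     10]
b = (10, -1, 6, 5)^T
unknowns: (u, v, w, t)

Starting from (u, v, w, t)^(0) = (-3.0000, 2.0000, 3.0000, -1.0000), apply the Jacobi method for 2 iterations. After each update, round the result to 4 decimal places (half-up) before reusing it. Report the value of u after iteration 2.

Iteration 1:
  u = (10 - (-3)·2.0000 - (2)·3.0000 - (-3)·-1.0000) / (10) = 0.7000
  v = (-1 - (-3)·-3.0000 - (2)·3.0000 - (1)·-1.0000) / (7) = -2.1429
  w = (6 - (-1)·-3.0000 - (-1)·2.0000 - (-1)·-1.0000) / (4) = 1.0000
  t = (5 - (-3)·-3.0000 - (-1)·2.0000 - (2)·3.0000) / (10) = -0.8000
Iteration 2:
  u = (10 - (-3)·-2.1429 - (2)·1.0000 - (-3)·-0.8000) / (10) = -0.0829
  v = (-1 - (-3)·0.7000 - (2)·1.0000 - (1)·-0.8000) / (7) = -0.0143
  w = (6 - (-1)·0.7000 - (-1)·-2.1429 - (-1)·-0.8000) / (4) = 0.9393
  t = (5 - (-3)·0.7000 - (-1)·-2.1429 - (2)·1.0000) / (10) = 0.2957

-0.0829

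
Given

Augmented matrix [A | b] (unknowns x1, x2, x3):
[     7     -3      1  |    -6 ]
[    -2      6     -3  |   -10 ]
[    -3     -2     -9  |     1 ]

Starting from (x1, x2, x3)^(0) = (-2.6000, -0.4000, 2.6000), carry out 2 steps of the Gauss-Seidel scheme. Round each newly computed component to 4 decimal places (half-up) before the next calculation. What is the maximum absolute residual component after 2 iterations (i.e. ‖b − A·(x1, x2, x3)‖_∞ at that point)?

Iteration 1:
  x1 = (-6 - (-3)·-0.4000 - (1)·2.6000) / (7) = -1.4000
  x2 = (-10 - (-2)·-1.4000 - (-3)·2.6000) / (6) = -0.8333
  x3 = (1 - (-3)·-1.4000 - (-2)·-0.8333) / (-9) = 0.5407
Iteration 2:
  x1 = (-6 - (-3)·-0.8333 - (1)·0.5407) / (7) = -1.2915
  x2 = (-10 - (-2)·-1.2915 - (-3)·0.5407) / (6) = -1.8268
  x3 = (1 - (-3)·-1.2915 - (-2)·-1.8268) / (-9) = 0.7253
Residual b − A·x = (-3.1652, 0.5537, -0.0004); ∞-norm = 3.1652

3.1652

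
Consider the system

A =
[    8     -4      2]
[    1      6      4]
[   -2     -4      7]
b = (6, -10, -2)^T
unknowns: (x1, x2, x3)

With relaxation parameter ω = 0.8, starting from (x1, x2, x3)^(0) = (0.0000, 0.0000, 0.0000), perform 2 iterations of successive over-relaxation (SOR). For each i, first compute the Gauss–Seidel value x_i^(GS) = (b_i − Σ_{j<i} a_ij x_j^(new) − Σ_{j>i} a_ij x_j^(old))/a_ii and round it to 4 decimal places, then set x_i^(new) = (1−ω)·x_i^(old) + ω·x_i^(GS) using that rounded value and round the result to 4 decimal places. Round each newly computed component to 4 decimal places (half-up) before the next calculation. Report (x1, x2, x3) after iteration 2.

(0.3022, -1.2630, -0.8844)

Iteration 1:
  x1: GS value = (6 - (-4)·0.0000 - (2)·0.0000) / (8) = 0.7500;  x1 ← (1−ω)·0.0000 + ω·0.7500 = 0.6000
  x2: GS value = (-10 - (1)·0.6000 - (4)·0.0000) / (6) = -1.7667;  x2 ← (1−ω)·0.0000 + ω·-1.7667 = -1.4134
  x3: GS value = (-2 - (-2)·0.6000 - (-4)·-1.4134) / (7) = -0.9219;  x3 ← (1−ω)·0.0000 + ω·-0.9219 = -0.7375
Iteration 2:
  x1: GS value = (6 - (-4)·-1.4134 - (2)·-0.7375) / (8) = 0.2277;  x1 ← (1−ω)·0.6000 + ω·0.2277 = 0.3022
  x2: GS value = (-10 - (1)·0.3022 - (4)·-0.7375) / (6) = -1.2254;  x2 ← (1−ω)·-1.4134 + ω·-1.2254 = -1.2630
  x3: GS value = (-2 - (-2)·0.3022 - (-4)·-1.2630) / (7) = -0.9211;  x3 ← (1−ω)·-0.7375 + ω·-0.9211 = -0.8844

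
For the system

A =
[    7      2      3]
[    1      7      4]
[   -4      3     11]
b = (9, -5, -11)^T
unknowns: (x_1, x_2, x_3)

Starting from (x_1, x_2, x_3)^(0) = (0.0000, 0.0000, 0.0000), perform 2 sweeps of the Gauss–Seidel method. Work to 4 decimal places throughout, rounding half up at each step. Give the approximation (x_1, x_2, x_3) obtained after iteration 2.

(1.6655, -0.7879, -0.1795)

Iteration 1:
  x_1 = (9 - (2)·0.0000 - (3)·0.0000) / (7) = 1.2857
  x_2 = (-5 - (1)·1.2857 - (4)·0.0000) / (7) = -0.8980
  x_3 = (-11 - (-4)·1.2857 - (3)·-0.8980) / (11) = -0.2876
Iteration 2:
  x_1 = (9 - (2)·-0.8980 - (3)·-0.2876) / (7) = 1.6655
  x_2 = (-5 - (1)·1.6655 - (4)·-0.2876) / (7) = -0.7879
  x_3 = (-11 - (-4)·1.6655 - (3)·-0.7879) / (11) = -0.1795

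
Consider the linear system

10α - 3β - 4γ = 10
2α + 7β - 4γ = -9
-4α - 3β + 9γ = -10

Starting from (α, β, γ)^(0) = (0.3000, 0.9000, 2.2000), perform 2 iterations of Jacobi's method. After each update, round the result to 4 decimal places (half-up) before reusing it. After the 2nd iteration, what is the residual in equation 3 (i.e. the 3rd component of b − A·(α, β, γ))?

Iteration 1:
  α = (10 - (-3)·0.9000 - (-4)·2.2000) / (10) = 2.1500
  β = (-9 - (2)·0.3000 - (-4)·2.2000) / (7) = -0.1143
  γ = (-10 - (-4)·0.3000 - (-3)·0.9000) / (9) = -0.6778
Iteration 2:
  α = (10 - (-3)·-0.1143 - (-4)·-0.6778) / (10) = 0.6946
  β = (-9 - (2)·2.1500 - (-4)·-0.6778) / (7) = -2.2873
  γ = (-10 - (-4)·2.1500 - (-3)·-0.1143) / (9) = -0.1937
Residual b − A·x = (-4.5827, 4.8471, -12.3402)

-12.3402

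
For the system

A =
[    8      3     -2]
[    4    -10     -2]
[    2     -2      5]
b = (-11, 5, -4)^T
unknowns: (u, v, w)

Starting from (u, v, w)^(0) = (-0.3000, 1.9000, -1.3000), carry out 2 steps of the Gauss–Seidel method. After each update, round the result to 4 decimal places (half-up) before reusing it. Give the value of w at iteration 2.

Iteration 1:
  u = (-11 - (3)·1.9000 - (-2)·-1.3000) / (8) = -2.4125
  v = (5 - (4)·-2.4125 - (-2)·-1.3000) / (-10) = -1.2050
  w = (-4 - (2)·-2.4125 - (-2)·-1.2050) / (5) = -0.3170
Iteration 2:
  u = (-11 - (3)·-1.2050 - (-2)·-0.3170) / (8) = -1.0024
  v = (5 - (4)·-1.0024 - (-2)·-0.3170) / (-10) = -0.8376
  w = (-4 - (2)·-1.0024 - (-2)·-0.8376) / (5) = -0.7341

-0.7341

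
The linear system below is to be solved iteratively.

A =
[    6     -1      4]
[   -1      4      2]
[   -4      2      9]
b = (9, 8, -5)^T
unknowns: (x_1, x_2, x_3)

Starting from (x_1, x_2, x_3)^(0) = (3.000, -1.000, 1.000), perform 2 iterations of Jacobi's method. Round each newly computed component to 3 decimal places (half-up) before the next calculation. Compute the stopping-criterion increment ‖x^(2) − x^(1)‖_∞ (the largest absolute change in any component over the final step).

Iteration 1:
  x_1 = (9 - (-1)·-1.000 - (4)·1.000) / (6) = 0.667
  x_2 = (8 - (-1)·3.000 - (2)·1.000) / (4) = 2.250
  x_3 = (-5 - (-4)·3.000 - (2)·-1.000) / (9) = 1.000
Iteration 2:
  x_1 = (9 - (-1)·2.250 - (4)·1.000) / (6) = 1.208
  x_2 = (8 - (-1)·0.667 - (2)·1.000) / (4) = 1.667
  x_3 = (-5 - (-4)·0.667 - (2)·2.250) / (9) = -0.759
Change: (0.541, -0.583, -1.759) → max |·| = 1.759

1.759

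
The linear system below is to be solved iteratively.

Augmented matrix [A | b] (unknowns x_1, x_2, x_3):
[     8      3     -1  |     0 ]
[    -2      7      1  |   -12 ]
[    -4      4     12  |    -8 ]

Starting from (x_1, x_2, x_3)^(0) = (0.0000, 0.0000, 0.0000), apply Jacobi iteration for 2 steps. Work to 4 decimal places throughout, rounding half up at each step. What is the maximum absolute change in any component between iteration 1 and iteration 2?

0.5715

Iteration 1:
  x_1 = (0 - (3)·0.0000 - (-1)·0.0000) / (8) = 0.0000
  x_2 = (-12 - (-2)·0.0000 - (1)·0.0000) / (7) = -1.7143
  x_3 = (-8 - (-4)·0.0000 - (4)·0.0000) / (12) = -0.6667
Iteration 2:
  x_1 = (0 - (3)·-1.7143 - (-1)·-0.6667) / (8) = 0.5595
  x_2 = (-12 - (-2)·0.0000 - (1)·-0.6667) / (7) = -1.6190
  x_3 = (-8 - (-4)·0.0000 - (4)·-1.7143) / (12) = -0.0952
Change: (0.5595, 0.0953, 0.5715) → max |·| = 0.5715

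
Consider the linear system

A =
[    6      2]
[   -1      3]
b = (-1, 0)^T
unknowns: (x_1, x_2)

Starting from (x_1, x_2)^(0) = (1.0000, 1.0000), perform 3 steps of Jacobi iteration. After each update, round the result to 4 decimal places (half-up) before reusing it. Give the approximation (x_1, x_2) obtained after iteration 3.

(-0.1111, -0.0926)

Iteration 1:
  x_1 = (-1 - (2)·1.0000) / (6) = -0.5000
  x_2 = (0 - (-1)·1.0000) / (3) = 0.3333
Iteration 2:
  x_1 = (-1 - (2)·0.3333) / (6) = -0.2778
  x_2 = (0 - (-1)·-0.5000) / (3) = -0.1667
Iteration 3:
  x_1 = (-1 - (2)·-0.1667) / (6) = -0.1111
  x_2 = (0 - (-1)·-0.2778) / (3) = -0.0926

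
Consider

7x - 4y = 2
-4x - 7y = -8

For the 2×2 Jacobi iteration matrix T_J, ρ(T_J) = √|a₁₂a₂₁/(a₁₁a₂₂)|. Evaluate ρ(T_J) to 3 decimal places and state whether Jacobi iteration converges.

a₁₂a₂₁/(a₁₁a₂₂) = (-4)·(-4) / ((7)·(-7)) = -0.326531
ρ = √|-0.326531| = √0.326531 = 0.571
ρ < 1, so Jacobi converges

0.571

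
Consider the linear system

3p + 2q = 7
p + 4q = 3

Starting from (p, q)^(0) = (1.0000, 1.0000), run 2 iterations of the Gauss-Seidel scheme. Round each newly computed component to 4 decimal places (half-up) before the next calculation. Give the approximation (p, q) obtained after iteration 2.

(2.1111, 0.2222)

Iteration 1:
  p = (7 - (2)·1.0000) / (3) = 1.6667
  q = (3 - (1)·1.6667) / (4) = 0.3333
Iteration 2:
  p = (7 - (2)·0.3333) / (3) = 2.1111
  q = (3 - (1)·2.1111) / (4) = 0.2222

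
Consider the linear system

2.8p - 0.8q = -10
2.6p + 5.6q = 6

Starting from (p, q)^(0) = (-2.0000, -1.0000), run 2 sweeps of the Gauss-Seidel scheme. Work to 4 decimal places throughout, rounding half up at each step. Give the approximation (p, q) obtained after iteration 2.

(-2.7537, 2.3499)

Iteration 1:
  p = (-10 - (-0.8)·-1.0000) / (2.8) = -3.8571
  q = (6 - (2.6)·-3.8571) / (5.6) = 2.8622
Iteration 2:
  p = (-10 - (-0.8)·2.8622) / (2.8) = -2.7537
  q = (6 - (2.6)·-2.7537) / (5.6) = 2.3499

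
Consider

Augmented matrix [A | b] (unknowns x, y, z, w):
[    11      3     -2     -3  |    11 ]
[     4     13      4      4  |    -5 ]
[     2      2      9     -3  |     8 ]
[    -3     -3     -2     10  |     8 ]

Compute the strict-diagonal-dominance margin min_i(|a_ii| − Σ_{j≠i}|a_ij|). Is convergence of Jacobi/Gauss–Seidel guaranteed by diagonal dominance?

row 1: |11| − (3+2+3) = 3
row 2: |13| − (4+4+4) = 1
row 3: |9| − (2+2+3) = 2
row 4: |10| − (3+3+2) = 2
minimum over rows = 1 → strictly diagonally dominant (convergence guaranteed)

1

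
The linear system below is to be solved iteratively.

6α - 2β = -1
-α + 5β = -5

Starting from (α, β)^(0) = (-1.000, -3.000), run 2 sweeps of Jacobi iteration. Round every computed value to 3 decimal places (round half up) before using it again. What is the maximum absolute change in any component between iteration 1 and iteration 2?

Iteration 1:
  α = (-1 - (-2)·-3.000) / (6) = -1.167
  β = (-5 - (-1)·-1.000) / (5) = -1.200
Iteration 2:
  α = (-1 - (-2)·-1.200) / (6) = -0.567
  β = (-5 - (-1)·-1.167) / (5) = -1.233
Change: (0.600, -0.033) → max |·| = 0.600

0.600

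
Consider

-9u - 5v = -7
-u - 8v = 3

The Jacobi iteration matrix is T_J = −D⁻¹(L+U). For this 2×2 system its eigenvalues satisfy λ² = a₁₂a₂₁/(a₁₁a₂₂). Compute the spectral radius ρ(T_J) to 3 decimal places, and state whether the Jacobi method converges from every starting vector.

0.264

a₁₂a₂₁/(a₁₁a₂₂) = (-5)·(-1) / ((-9)·(-8)) = 0.069444
ρ = √|0.069444| = √0.069444 = 0.264
ρ < 1, so Jacobi converges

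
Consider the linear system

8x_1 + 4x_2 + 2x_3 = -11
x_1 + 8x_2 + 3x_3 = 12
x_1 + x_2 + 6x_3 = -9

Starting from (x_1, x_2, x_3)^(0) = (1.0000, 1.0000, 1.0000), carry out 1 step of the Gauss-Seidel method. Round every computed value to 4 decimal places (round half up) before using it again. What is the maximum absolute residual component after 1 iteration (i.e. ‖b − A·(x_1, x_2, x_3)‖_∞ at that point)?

Iteration 1:
  x_1 = (-11 - (4)·1.0000 - (2)·1.0000) / (8) = -2.1250
  x_2 = (12 - (1)·-2.1250 - (3)·1.0000) / (8) = 1.3906
  x_3 = (-9 - (1)·-2.1250 - (1)·1.3906) / (6) = -1.3776
Residual b − A·x = (3.1928, 7.1330, 0.0000); ∞-norm = 7.1330

7.1330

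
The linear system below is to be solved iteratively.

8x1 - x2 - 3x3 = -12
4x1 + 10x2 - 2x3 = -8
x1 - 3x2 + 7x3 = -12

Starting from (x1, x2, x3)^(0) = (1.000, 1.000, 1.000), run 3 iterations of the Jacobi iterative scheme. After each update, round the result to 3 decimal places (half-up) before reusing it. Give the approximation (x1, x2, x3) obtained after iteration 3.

(-2.336, -0.336, -1.700)

Iteration 1:
  x1 = (-12 - (-1)·1.000 - (-3)·1.000) / (8) = -1.000
  x2 = (-8 - (4)·1.000 - (-2)·1.000) / (10) = -1.000
  x3 = (-12 - (1)·1.000 - (-3)·1.000) / (7) = -1.429
Iteration 2:
  x1 = (-12 - (-1)·-1.000 - (-3)·-1.429) / (8) = -2.161
  x2 = (-8 - (4)·-1.000 - (-2)·-1.429) / (10) = -0.686
  x3 = (-12 - (1)·-1.000 - (-3)·-1.000) / (7) = -2.000
Iteration 3:
  x1 = (-12 - (-1)·-0.686 - (-3)·-2.000) / (8) = -2.336
  x2 = (-8 - (4)·-2.161 - (-2)·-2.000) / (10) = -0.336
  x3 = (-12 - (1)·-2.161 - (-3)·-0.686) / (7) = -1.700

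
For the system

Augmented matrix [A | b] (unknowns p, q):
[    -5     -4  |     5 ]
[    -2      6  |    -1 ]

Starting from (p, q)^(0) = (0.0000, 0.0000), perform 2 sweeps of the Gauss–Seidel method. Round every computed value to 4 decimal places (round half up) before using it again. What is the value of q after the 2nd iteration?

-0.3667

Iteration 1:
  p = (5 - (-4)·0.0000) / (-5) = -1.0000
  q = (-1 - (-2)·-1.0000) / (6) = -0.5000
Iteration 2:
  p = (5 - (-4)·-0.5000) / (-5) = -0.6000
  q = (-1 - (-2)·-0.6000) / (6) = -0.3667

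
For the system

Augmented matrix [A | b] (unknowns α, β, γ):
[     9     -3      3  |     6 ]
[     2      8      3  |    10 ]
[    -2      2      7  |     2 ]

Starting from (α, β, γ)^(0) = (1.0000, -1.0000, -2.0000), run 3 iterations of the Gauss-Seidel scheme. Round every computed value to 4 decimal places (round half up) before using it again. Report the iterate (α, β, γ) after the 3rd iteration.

(0.8475, 0.8978, 0.2713)

Iteration 1:
  α = (6 - (-3)·-1.0000 - (3)·-2.0000) / (9) = 1.0000
  β = (10 - (2)·1.0000 - (3)·-2.0000) / (8) = 1.7500
  γ = (2 - (-2)·1.0000 - (2)·1.7500) / (7) = 0.0714
Iteration 2:
  α = (6 - (-3)·1.7500 - (3)·0.0714) / (9) = 1.2262
  β = (10 - (2)·1.2262 - (3)·0.0714) / (8) = 0.9167
  γ = (2 - (-2)·1.2262 - (2)·0.9167) / (7) = 0.3741
Iteration 3:
  α = (6 - (-3)·0.9167 - (3)·0.3741) / (9) = 0.8475
  β = (10 - (2)·0.8475 - (3)·0.3741) / (8) = 0.8978
  γ = (2 - (-2)·0.8475 - (2)·0.8978) / (7) = 0.2713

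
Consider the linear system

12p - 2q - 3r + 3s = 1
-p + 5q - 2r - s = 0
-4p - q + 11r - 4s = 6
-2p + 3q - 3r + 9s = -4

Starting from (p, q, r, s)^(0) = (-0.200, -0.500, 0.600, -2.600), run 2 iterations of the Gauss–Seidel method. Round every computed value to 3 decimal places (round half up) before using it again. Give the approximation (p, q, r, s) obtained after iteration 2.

(0.100, -0.081, 0.477, -0.236)

Iteration 1:
  p = (1 - (-2)·-0.500 - (-3)·0.600 - (3)·-2.600) / (12) = 0.800
  q = (0 - (-1)·0.800 - (-2)·0.600 - (-1)·-2.600) / (5) = -0.120
  r = (6 - (-4)·0.800 - (-1)·-0.120 - (-4)·-2.600) / (11) = -0.120
  s = (-4 - (-2)·0.800 - (3)·-0.120 - (-3)·-0.120) / (9) = -0.267
Iteration 2:
  p = (1 - (-2)·-0.120 - (-3)·-0.120 - (3)·-0.267) / (12) = 0.100
  q = (0 - (-1)·0.100 - (-2)·-0.120 - (-1)·-0.267) / (5) = -0.081
  r = (6 - (-4)·0.100 - (-1)·-0.081 - (-4)·-0.267) / (11) = 0.477
  s = (-4 - (-2)·0.100 - (3)·-0.081 - (-3)·0.477) / (9) = -0.236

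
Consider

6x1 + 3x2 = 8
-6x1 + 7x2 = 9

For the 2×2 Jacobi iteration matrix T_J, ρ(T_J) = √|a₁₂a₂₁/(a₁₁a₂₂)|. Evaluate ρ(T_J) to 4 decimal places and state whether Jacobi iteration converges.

a₁₂a₂₁/(a₁₁a₂₂) = (3)·(-6) / ((6)·(7)) = -0.428571
ρ = √|-0.428571| = √0.428571 = 0.6547
ρ < 1, so Jacobi converges

0.6547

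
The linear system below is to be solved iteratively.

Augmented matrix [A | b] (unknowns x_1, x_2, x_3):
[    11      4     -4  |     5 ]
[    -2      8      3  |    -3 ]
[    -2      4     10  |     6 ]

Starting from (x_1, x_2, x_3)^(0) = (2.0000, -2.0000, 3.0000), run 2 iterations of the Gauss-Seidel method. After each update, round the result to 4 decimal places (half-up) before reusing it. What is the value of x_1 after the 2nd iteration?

Iteration 1:
  x_1 = (5 - (4)·-2.0000 - (-4)·3.0000) / (11) = 2.2727
  x_2 = (-3 - (-2)·2.2727 - (3)·3.0000) / (8) = -0.9318
  x_3 = (6 - (-2)·2.2727 - (4)·-0.9318) / (10) = 1.4273
Iteration 2:
  x_1 = (5 - (4)·-0.9318 - (-4)·1.4273) / (11) = 1.3124
  x_2 = (-3 - (-2)·1.3124 - (3)·1.4273) / (8) = -0.5821
  x_3 = (6 - (-2)·1.3124 - (4)·-0.5821) / (10) = 1.0953

1.3124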